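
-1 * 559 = -559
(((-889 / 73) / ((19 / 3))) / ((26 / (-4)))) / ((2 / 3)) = 8001 / 18031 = 0.44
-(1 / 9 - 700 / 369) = 659 / 369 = 1.79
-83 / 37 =-2.24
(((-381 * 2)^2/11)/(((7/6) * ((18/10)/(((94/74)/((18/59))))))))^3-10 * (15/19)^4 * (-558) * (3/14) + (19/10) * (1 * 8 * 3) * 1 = 466386885251227420198199131214974/406841755896683415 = 1146359434575012.90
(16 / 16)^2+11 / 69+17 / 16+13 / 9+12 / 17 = 246175 / 56304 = 4.37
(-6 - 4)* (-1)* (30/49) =300/49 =6.12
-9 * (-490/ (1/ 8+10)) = 3920/ 9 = 435.56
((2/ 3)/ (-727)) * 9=-6/ 727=-0.01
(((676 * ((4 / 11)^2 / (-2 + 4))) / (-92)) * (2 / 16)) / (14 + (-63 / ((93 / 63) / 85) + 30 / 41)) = 214799 / 12779343973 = 0.00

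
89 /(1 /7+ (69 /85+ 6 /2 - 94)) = -52955 /53577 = -0.99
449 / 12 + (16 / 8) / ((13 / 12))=6125 / 156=39.26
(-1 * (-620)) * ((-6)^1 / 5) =-744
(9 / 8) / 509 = 9 / 4072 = 0.00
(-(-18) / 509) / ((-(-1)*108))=1 / 3054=0.00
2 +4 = 6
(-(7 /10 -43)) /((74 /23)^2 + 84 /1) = 223767 /499120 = 0.45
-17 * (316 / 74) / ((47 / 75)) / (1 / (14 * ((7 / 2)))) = -5676.28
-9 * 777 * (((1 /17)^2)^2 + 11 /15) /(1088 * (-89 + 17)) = 118977607 /1817416960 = 0.07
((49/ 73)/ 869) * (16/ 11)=784/ 697807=0.00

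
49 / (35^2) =1 / 25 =0.04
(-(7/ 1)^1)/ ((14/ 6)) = -3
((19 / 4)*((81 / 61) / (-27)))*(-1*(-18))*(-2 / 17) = 0.49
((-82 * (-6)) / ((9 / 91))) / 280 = 533 / 30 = 17.77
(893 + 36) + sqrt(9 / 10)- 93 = 3*sqrt(10) / 10 + 836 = 836.95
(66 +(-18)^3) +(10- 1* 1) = -5757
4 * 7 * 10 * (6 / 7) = 240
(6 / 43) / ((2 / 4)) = 12 / 43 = 0.28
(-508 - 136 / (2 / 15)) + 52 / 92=-1527.43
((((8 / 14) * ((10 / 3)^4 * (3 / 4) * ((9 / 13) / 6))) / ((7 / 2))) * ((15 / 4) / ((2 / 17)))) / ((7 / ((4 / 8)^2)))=53125 / 26754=1.99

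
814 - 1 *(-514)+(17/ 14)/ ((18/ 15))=111637/ 84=1329.01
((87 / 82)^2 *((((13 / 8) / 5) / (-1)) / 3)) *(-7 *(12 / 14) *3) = 295191 / 134480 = 2.20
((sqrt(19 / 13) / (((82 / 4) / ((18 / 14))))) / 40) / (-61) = -9*sqrt(247) / 4551820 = -0.00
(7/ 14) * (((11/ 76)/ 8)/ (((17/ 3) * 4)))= 33/ 82688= 0.00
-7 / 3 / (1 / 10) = -70 / 3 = -23.33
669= 669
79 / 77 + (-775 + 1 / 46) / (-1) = 2748607 / 3542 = 776.00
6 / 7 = 0.86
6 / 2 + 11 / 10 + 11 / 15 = 29 / 6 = 4.83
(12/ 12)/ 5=0.20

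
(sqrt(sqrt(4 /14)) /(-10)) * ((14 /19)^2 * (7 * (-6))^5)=1829677248 * 2^(1 /4) * 7^(3 /4) /1805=5187741.30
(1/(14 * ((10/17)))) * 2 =17/70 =0.24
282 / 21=94 / 7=13.43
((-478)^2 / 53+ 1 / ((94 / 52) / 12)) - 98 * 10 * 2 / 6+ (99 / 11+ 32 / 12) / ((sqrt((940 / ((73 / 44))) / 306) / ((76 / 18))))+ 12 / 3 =133 * sqrt(6415970) / 9306+ 29854564 / 7473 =4031.19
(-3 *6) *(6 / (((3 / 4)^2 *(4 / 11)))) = -528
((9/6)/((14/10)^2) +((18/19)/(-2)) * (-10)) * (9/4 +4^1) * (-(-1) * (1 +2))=768375/7448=103.17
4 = 4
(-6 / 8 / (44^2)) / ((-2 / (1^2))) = 3 / 15488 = 0.00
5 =5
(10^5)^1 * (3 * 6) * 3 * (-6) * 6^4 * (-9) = 377913600000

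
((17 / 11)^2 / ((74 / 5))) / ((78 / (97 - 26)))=102595 / 698412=0.15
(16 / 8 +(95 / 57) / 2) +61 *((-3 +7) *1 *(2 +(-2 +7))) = 10265 / 6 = 1710.83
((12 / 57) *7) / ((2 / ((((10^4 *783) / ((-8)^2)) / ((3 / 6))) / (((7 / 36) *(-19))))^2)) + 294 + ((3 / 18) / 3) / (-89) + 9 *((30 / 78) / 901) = 2911985842635479314673 / 900926782938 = 3232211426.93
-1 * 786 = -786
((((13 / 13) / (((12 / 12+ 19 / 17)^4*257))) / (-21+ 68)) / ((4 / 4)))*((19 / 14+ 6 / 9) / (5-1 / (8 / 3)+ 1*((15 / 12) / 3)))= 7099285 / 4296001292352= 0.00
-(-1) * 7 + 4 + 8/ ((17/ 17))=19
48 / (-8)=-6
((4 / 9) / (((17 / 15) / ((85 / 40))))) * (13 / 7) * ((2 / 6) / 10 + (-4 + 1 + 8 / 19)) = -18863 / 4788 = -3.94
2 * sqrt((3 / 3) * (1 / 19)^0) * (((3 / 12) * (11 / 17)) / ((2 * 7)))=11 / 476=0.02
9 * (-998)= -8982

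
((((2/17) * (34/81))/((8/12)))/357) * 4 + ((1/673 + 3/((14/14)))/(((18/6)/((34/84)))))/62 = 211487/28728351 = 0.01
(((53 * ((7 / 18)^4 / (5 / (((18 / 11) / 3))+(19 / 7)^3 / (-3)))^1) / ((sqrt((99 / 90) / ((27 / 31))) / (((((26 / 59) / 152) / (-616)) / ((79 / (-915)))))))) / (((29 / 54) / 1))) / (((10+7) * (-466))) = -24723349105 * sqrt(10230) / 452500695794034632448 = -0.00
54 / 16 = 3.38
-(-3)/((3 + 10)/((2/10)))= 3/65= 0.05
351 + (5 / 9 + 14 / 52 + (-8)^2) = 415.82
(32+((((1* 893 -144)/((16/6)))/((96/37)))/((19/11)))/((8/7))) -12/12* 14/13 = 43383337/505856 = 85.76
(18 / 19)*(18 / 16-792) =-2997 / 4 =-749.25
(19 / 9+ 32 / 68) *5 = 1975 / 153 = 12.91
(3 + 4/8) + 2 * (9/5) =71/10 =7.10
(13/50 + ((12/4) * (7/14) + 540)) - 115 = 10669/25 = 426.76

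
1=1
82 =82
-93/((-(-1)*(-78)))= 31/26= 1.19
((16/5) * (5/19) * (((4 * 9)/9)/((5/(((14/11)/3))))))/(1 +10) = 896/34485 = 0.03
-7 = -7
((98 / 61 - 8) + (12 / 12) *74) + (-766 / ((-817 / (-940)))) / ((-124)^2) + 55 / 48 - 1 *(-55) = 284360269219 / 2298881136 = 123.70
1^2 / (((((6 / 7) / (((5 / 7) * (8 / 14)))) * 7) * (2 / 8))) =0.27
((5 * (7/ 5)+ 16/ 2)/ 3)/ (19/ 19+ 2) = 1.67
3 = 3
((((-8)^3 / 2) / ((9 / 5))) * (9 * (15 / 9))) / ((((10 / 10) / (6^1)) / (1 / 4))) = -3200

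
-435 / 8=-54.38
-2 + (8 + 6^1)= 12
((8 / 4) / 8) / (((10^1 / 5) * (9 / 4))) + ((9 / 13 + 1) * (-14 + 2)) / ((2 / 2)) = -4739 / 234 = -20.25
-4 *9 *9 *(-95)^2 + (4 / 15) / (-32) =-350892001 / 120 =-2924100.01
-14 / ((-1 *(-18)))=-7 / 9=-0.78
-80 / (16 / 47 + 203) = -3760 / 9557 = -0.39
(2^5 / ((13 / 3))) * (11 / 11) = 96 / 13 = 7.38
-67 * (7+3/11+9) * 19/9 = -227867/99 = -2301.69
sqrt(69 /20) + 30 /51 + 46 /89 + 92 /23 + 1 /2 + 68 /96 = sqrt(345) /10 + 229253 /36312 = 8.17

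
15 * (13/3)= 65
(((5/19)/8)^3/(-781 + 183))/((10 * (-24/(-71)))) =-1775/100802936832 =-0.00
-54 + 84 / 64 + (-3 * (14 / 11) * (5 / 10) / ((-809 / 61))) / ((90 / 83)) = -112244327 / 2135760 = -52.55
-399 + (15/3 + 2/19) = -7484/19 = -393.89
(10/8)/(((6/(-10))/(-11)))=275/12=22.92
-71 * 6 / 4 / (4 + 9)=-213 / 26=-8.19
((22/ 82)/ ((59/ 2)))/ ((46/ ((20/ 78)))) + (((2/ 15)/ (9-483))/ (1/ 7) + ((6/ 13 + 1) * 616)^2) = 27093925647134539/ 33426431415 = 810553.94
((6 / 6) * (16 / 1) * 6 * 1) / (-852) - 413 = -29331 / 71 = -413.11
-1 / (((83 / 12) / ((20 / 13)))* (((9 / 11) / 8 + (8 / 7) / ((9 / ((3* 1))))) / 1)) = -443520 / 963547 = -0.46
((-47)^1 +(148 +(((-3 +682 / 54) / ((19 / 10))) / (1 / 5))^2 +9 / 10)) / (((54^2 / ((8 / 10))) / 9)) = 1958169211 / 1065834450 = 1.84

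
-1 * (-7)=7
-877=-877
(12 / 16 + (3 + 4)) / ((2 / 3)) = 93 / 8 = 11.62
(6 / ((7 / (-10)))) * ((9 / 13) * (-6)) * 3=9720 / 91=106.81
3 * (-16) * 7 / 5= -336 / 5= -67.20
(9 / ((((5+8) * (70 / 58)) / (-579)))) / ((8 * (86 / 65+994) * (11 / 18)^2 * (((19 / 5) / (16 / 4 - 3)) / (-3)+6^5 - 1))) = -183609585 / 12779437368544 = -0.00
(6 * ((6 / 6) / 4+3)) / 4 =39 / 8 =4.88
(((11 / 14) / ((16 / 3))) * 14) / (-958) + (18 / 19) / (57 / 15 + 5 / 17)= 1936137 / 8445728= 0.23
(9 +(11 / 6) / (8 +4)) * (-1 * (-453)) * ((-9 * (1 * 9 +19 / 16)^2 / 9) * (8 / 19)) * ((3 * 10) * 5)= -66096365525 / 2432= -27177781.88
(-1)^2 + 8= 9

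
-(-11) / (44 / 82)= 41 / 2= 20.50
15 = 15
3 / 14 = 0.21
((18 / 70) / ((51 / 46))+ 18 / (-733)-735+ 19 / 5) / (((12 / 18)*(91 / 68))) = -1912868808 / 2334605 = -819.35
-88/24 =-11/3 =-3.67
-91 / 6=-15.17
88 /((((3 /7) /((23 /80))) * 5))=1771 /150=11.81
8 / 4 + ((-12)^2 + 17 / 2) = 309 / 2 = 154.50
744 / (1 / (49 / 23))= 1585.04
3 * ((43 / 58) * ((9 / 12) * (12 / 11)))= 1161 / 638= 1.82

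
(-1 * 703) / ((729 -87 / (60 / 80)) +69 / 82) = -57646 / 50335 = -1.15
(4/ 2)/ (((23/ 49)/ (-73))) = -7154/ 23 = -311.04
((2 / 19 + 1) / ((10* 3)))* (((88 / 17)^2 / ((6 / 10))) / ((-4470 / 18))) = -27104 / 4090795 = -0.01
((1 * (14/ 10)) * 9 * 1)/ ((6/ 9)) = 189/ 10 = 18.90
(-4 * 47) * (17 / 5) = -3196 / 5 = -639.20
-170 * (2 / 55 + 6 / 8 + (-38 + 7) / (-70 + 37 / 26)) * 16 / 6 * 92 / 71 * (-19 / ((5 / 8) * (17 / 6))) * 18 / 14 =10035.34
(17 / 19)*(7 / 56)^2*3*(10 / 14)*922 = 117555 / 4256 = 27.62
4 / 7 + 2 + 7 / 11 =247 / 77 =3.21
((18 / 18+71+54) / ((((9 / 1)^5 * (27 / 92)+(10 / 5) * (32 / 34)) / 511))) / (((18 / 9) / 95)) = 956647188 / 5421287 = 176.46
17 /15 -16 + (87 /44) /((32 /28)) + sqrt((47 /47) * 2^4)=-48241 /5280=-9.14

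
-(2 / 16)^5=-1 / 32768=-0.00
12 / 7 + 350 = 2462 / 7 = 351.71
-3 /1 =-3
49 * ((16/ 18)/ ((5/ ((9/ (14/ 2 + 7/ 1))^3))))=2.31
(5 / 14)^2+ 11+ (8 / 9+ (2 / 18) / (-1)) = 21001 / 1764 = 11.91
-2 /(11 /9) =-18 /11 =-1.64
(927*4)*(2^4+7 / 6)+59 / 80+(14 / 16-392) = 5061089 / 80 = 63263.61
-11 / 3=-3.67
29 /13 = 2.23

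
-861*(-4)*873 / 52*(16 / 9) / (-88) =-1168.07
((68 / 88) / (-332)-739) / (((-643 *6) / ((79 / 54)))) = 426416167 / 1521656928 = 0.28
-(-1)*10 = 10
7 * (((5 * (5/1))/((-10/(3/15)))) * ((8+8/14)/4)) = -15/2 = -7.50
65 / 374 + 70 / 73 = 30925 / 27302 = 1.13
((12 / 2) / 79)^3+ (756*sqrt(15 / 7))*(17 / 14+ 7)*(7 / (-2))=216 / 493039-3105*sqrt(105)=-31816.78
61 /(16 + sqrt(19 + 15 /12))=122 /41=2.98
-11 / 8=-1.38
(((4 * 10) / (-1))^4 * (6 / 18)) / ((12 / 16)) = 10240000 / 9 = 1137777.78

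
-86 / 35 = -2.46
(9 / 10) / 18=1 / 20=0.05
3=3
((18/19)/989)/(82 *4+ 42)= 9/3476335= 0.00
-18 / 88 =-9 / 44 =-0.20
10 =10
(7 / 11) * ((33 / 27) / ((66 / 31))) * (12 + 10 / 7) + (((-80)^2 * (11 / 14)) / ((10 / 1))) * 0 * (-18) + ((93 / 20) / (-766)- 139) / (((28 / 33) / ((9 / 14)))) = -179097578677 / 1783615680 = -100.41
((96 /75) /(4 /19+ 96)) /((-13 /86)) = -13072 /148525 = -0.09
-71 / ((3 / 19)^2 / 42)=-358834 / 3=-119611.33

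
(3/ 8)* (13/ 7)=39/ 56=0.70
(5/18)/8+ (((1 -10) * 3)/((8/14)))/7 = -6.72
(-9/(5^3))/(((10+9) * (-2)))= 9/4750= 0.00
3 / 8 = 0.38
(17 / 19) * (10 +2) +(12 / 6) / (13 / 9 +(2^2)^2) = 32370 / 2983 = 10.85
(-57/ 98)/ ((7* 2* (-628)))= 57/ 861616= 0.00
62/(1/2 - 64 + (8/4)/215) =-26660/27301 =-0.98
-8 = -8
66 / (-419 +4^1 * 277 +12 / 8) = 132 / 1381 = 0.10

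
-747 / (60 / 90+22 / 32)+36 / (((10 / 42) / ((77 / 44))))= -18657 / 65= -287.03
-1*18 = -18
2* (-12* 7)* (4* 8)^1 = -5376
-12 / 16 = -3 / 4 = -0.75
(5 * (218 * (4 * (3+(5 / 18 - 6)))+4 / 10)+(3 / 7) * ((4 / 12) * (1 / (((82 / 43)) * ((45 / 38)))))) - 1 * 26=-153595843 / 12915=-11892.83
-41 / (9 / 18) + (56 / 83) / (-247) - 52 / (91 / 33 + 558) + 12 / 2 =-28868412376 / 379371005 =-76.10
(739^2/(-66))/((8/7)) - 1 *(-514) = -3551455/528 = -6726.24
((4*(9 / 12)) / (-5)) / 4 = -3 / 20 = -0.15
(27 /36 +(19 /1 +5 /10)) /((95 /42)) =1701 /190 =8.95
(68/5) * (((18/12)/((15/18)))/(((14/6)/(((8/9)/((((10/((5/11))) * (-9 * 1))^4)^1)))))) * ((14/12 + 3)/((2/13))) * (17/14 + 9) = 2873/1711607436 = 0.00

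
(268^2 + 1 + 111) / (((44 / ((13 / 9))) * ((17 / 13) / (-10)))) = -30392960 / 1683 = -18058.80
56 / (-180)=-14 / 45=-0.31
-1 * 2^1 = -2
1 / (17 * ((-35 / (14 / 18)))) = -1 / 765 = -0.00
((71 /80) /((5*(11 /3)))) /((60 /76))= 1349 /22000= 0.06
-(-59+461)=-402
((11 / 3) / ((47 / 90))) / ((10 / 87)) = 2871 / 47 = 61.09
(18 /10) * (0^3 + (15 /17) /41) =27 /697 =0.04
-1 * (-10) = 10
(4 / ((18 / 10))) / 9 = 20 / 81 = 0.25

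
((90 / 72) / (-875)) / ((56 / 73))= -73 / 39200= -0.00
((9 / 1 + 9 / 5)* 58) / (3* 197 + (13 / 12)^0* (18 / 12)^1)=2088 / 1975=1.06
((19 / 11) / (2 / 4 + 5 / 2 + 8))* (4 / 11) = 76 / 1331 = 0.06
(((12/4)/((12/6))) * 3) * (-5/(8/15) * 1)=-675/16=-42.19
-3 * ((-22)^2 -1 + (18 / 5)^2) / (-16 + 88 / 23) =855531 / 7000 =122.22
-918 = -918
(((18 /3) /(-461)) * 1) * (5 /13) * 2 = -0.01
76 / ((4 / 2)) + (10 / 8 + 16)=221 / 4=55.25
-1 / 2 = -0.50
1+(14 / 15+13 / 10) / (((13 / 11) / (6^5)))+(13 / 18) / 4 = 68776469 / 4680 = 14695.83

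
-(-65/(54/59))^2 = -14707225/2916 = -5043.63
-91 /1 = -91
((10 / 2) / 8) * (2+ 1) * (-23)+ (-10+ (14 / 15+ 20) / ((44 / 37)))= -46889 / 1320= -35.52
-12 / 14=-0.86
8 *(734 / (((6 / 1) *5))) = 2936 / 15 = 195.73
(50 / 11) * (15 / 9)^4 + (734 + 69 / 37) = 25415507 / 32967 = 770.94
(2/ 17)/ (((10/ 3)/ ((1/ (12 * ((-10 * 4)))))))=-0.00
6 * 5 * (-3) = -90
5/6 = 0.83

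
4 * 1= 4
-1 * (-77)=77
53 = 53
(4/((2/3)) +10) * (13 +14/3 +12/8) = 920/3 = 306.67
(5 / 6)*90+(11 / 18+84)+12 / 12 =2891 / 18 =160.61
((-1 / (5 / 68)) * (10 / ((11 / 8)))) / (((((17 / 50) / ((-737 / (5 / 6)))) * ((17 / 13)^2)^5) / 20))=709364655658214400 / 2015993900449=351868.45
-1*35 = -35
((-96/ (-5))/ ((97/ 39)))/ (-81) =-416/ 4365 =-0.10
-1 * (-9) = 9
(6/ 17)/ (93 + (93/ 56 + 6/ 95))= 10640/ 2855609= 0.00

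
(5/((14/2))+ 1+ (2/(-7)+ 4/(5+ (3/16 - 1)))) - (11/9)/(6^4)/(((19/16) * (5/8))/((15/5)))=25767758/10826865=2.38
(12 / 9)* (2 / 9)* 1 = 8 / 27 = 0.30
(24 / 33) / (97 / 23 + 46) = 184 / 12705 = 0.01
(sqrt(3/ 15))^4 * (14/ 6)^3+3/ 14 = 6827/ 9450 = 0.72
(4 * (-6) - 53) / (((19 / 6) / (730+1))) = -337722 / 19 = -17774.84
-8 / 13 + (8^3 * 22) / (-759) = -13864 / 897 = -15.46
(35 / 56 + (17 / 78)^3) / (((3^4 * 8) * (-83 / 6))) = -75377 / 1063471032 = -0.00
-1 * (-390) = 390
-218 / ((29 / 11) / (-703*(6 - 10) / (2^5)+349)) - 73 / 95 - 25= -398381943 / 11020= -36150.81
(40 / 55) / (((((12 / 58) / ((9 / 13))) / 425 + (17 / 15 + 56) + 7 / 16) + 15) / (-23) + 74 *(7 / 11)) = 36284800 / 2192018623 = 0.02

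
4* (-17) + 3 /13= -881 /13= -67.77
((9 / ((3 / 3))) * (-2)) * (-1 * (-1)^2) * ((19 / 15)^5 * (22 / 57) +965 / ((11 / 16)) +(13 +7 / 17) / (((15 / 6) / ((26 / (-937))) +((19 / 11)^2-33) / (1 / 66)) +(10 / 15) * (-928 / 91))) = 29877815704971626444 / 1181502116128125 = 25287.99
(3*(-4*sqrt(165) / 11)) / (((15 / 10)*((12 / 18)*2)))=-6*sqrt(165) / 11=-7.01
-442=-442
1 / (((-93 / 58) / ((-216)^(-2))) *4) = -29 / 8678016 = -0.00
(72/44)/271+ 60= 178878/2981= 60.01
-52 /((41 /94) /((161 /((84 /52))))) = -11882.21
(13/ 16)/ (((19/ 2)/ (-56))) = -91/ 19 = -4.79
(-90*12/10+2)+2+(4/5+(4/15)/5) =-7736/75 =-103.15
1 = 1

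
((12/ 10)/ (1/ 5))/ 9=2/ 3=0.67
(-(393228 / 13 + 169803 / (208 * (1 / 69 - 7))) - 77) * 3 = -9085732923 / 100256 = -90625.33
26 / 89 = 0.29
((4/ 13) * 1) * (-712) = -2848/ 13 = -219.08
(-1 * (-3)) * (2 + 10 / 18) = 23 / 3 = 7.67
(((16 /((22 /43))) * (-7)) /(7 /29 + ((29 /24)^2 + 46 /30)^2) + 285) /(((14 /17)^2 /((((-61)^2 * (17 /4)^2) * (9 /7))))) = 1046380259567870497755 /31439489474624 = 33282355.31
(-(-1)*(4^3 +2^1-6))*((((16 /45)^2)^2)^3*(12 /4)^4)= 1125899906842624 /56751048193359375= 0.02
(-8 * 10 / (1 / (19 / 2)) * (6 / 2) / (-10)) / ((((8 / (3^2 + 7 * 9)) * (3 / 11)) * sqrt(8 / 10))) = 3762 * sqrt(5) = 8412.09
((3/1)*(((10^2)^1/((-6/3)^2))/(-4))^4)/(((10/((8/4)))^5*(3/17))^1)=2125/256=8.30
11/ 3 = 3.67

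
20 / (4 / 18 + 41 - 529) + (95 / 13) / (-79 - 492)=-175319 / 3258697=-0.05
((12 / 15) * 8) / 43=32 / 215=0.15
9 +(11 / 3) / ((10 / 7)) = 347 / 30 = 11.57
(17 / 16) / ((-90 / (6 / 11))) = -17 / 2640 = -0.01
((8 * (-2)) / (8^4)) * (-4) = 1 / 64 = 0.02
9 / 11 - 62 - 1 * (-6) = -607 / 11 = -55.18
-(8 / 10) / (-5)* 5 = 4 / 5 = 0.80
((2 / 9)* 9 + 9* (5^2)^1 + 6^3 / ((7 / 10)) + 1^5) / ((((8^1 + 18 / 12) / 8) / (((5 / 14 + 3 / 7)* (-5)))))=-1652640 / 931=-1775.12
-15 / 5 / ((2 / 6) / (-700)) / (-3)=-2100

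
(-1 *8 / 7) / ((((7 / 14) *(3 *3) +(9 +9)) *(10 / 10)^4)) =-16 / 315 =-0.05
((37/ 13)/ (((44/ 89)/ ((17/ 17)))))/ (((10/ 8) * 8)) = 0.58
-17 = -17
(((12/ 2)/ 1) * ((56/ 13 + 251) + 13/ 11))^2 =48429924624/ 20449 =2368327.28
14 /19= 0.74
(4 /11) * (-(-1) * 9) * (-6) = -216 /11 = -19.64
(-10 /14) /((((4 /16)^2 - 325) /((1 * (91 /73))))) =1040 /379527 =0.00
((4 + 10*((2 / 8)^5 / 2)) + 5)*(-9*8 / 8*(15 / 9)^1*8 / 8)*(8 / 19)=-138315 / 2432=-56.87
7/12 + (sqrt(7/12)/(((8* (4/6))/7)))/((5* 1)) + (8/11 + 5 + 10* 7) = 76.51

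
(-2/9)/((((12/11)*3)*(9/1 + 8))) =-11/2754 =-0.00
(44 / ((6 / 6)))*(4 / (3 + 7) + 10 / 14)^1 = 49.03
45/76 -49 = -3679/76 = -48.41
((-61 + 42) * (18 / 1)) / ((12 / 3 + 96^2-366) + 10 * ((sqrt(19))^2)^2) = -9 / 328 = -0.03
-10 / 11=-0.91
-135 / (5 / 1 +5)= -27 / 2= -13.50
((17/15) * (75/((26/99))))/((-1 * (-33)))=255/26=9.81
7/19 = 0.37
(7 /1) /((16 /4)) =7 /4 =1.75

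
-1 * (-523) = 523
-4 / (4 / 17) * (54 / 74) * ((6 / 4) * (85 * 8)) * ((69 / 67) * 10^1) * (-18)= 5814795600 / 2479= 2345621.46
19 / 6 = 3.17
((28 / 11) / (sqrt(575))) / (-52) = -7 * sqrt(23) / 16445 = -0.00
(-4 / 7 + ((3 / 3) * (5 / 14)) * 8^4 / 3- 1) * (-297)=-1010493 / 7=-144356.14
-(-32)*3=96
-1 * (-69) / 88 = 69 / 88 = 0.78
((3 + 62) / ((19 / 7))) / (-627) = -455 / 11913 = -0.04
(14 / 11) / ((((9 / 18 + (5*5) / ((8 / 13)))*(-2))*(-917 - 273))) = 0.00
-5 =-5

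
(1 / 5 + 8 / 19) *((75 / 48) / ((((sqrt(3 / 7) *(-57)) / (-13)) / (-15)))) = -19175 *sqrt(21) / 17328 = -5.07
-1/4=-0.25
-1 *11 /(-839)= 11 /839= 0.01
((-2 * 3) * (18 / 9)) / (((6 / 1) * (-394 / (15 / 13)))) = 15 / 2561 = 0.01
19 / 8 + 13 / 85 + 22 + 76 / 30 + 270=297.06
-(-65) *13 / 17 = 49.71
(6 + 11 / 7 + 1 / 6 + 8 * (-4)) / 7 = -1019 / 294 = -3.47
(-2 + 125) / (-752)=-123 / 752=-0.16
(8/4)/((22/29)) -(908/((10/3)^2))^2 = -45894214/6875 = -6675.52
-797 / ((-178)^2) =-797 / 31684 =-0.03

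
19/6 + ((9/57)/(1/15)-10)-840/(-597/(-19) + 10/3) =-923807/32262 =-28.63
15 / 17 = 0.88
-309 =-309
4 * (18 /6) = 12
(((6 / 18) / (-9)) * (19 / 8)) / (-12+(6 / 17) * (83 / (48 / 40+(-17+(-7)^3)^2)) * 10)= 34884323 / 4758059664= 0.01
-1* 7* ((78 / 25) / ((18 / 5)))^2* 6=-2366 / 75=-31.55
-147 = -147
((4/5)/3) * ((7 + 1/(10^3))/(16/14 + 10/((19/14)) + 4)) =931133/6240000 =0.15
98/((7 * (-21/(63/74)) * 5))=-21/185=-0.11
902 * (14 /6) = 6314 /3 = 2104.67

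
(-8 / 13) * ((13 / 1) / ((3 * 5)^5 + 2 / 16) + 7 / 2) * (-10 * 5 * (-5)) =-42525215000 / 78975013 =-538.46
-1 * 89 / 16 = -89 / 16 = -5.56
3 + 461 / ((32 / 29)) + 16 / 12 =40523 / 96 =422.11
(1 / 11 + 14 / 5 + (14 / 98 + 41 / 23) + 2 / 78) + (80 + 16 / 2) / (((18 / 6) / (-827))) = -8375937074 / 345345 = -24253.82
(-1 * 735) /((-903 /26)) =910 /43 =21.16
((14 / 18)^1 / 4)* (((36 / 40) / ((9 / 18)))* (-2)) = -7 / 10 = -0.70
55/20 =11/4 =2.75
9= 9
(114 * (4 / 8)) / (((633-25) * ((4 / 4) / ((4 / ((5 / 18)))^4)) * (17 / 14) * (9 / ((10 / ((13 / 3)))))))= 23514624 / 27625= 851.21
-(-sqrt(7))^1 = sqrt(7) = 2.65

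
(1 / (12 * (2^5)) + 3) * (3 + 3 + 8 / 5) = 21907 / 960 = 22.82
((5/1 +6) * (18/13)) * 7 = 1386/13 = 106.62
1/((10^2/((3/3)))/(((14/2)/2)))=0.04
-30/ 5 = -6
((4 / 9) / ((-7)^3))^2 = 16 / 9529569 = 0.00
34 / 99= 0.34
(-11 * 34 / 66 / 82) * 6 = -17 / 41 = -0.41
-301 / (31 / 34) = -10234 / 31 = -330.13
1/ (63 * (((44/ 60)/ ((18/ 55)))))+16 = 13558/ 847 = 16.01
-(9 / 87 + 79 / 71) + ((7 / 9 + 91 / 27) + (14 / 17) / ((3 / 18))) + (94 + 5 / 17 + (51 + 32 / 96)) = 145070549 / 945081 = 153.50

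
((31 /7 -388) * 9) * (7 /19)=-24165 /19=-1271.84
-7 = -7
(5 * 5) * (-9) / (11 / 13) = -2925 / 11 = -265.91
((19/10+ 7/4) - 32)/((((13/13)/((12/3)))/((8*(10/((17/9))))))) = -81648/17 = -4802.82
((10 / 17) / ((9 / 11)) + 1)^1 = 263 / 153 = 1.72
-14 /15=-0.93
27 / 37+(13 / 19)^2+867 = 11596519 / 13357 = 868.20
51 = 51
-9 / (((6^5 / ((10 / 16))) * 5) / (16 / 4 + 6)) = -5 / 3456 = -0.00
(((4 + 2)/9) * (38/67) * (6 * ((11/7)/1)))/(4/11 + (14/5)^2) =57475/132258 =0.43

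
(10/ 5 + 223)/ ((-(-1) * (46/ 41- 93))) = -2.45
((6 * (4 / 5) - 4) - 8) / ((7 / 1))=-36 / 35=-1.03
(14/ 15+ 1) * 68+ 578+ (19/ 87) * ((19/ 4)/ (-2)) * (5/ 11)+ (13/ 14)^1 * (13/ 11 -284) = 119674693/ 267960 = 446.61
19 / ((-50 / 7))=-133 / 50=-2.66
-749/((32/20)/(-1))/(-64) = -3745/512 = -7.31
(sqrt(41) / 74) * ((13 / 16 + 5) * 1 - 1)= 77 * sqrt(41) / 1184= 0.42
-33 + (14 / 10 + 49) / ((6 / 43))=1641 / 5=328.20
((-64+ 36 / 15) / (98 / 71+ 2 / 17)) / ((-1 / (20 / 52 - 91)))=-54741071 / 14690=-3726.42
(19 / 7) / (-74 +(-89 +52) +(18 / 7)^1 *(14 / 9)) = -19 / 749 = -0.03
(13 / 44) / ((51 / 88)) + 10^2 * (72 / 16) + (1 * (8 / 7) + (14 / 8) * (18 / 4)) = 1312411 / 2856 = 459.53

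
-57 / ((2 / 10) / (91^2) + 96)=-2360085 / 3974881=-0.59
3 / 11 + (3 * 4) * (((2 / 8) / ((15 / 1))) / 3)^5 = 47239200011 / 173210400000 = 0.27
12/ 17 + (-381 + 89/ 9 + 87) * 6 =-86902/ 51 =-1703.96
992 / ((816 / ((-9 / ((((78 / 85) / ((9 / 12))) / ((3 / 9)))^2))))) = -0.81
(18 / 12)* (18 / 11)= 27 / 11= 2.45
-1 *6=-6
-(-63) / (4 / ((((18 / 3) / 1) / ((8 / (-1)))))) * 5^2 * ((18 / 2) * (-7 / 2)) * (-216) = -8037225 / 4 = -2009306.25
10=10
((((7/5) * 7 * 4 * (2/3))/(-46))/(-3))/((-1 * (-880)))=49/227700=0.00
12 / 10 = 6 / 5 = 1.20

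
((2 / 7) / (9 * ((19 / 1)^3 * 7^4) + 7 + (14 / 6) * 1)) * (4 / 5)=24 / 15562694735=0.00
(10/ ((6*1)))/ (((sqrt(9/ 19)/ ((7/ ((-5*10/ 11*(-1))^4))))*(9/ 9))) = 0.04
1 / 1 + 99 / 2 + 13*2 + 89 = 331 / 2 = 165.50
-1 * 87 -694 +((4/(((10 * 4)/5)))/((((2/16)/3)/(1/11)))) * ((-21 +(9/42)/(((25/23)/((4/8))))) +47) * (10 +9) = -462092/1925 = -240.05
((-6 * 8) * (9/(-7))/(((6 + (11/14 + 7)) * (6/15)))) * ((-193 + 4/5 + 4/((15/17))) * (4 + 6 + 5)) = -6080400/193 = -31504.66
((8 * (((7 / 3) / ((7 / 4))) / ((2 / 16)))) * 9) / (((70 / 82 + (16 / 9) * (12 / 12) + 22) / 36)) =10202112 / 9089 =1122.47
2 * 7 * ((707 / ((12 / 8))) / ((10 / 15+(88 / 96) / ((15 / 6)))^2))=5938800 / 961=6179.81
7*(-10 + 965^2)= 6518505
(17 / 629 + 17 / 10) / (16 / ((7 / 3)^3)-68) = -219177 / 8470040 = -0.03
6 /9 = 2 /3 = 0.67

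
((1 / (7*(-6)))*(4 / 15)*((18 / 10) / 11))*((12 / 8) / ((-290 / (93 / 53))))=279 / 29587250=0.00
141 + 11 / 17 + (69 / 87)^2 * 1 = 2034121 / 14297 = 142.28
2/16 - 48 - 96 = -1151/8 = -143.88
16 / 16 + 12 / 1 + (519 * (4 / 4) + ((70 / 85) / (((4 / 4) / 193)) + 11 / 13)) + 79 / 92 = 14082879 / 20332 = 692.65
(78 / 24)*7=22.75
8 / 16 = 1 / 2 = 0.50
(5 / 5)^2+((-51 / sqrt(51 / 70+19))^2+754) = 886.84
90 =90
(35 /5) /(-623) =-1 /89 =-0.01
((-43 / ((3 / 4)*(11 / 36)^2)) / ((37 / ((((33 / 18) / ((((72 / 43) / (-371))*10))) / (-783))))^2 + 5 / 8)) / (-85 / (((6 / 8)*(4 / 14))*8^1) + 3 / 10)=1815382552467456 / 74108207131478451653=0.00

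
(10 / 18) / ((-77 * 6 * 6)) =-5 / 24948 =-0.00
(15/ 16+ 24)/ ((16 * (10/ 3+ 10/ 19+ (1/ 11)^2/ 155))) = 0.40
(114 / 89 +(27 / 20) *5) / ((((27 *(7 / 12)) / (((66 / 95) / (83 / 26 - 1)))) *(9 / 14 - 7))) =-1090232 / 42892215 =-0.03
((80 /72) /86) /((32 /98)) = 245 /6192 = 0.04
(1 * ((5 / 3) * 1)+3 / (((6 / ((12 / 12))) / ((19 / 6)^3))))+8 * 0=7579 / 432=17.54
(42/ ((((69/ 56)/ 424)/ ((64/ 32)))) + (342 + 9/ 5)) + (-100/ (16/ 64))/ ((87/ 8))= 292273639/ 10005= 29212.76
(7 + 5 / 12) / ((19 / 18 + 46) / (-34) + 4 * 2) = 4539 / 4049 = 1.12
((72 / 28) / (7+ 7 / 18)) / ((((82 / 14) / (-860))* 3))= -92880 / 5453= -17.03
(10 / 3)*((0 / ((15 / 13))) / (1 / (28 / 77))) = 0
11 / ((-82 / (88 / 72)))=-121 / 738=-0.16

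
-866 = -866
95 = 95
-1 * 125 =-125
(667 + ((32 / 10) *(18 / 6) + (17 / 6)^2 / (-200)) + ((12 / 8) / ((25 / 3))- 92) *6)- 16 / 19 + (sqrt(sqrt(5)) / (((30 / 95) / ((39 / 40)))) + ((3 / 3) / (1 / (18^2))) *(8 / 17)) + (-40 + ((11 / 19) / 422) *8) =247 *5^(1 / 4) / 80 + 116433341671 / 490701600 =241.90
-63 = -63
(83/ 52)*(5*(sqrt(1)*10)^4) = 1037500/ 13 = 79807.69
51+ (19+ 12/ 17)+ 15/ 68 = 4823/ 68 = 70.93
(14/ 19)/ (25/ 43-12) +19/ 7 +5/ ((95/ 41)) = 313954/ 65303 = 4.81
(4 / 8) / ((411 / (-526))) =-263 / 411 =-0.64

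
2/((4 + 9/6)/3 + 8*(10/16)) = 12/41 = 0.29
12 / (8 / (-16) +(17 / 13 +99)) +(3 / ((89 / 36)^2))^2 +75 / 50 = 1.86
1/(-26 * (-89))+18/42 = 6949/16198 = 0.43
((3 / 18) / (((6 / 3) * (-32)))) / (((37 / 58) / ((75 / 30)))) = -145 / 14208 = -0.01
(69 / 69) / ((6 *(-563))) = -1 / 3378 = -0.00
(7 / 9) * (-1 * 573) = -1337 / 3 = -445.67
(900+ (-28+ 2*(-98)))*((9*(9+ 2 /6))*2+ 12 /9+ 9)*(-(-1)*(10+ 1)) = 3978260 /3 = 1326086.67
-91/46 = -1.98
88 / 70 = 44 / 35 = 1.26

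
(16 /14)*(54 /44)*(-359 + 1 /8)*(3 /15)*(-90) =63423 /7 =9060.43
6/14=3/7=0.43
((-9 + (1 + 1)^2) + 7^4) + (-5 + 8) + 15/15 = 2400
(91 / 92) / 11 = 91 / 1012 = 0.09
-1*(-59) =59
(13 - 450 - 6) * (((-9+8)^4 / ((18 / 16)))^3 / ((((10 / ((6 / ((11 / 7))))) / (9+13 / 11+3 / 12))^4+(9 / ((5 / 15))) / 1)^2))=-23184727779576133028361936121357824 / 54338941807967256923551343019959449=-0.43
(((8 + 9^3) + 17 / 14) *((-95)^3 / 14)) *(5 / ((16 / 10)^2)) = -1107621328125 / 12544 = -88298894.14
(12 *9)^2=11664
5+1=6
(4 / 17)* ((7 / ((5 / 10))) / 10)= 28 / 85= 0.33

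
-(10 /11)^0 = -1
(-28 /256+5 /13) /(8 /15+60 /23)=79005 /901888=0.09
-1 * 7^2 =-49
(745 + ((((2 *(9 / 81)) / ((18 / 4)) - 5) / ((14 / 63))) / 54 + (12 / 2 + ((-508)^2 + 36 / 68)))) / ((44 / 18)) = 4276660991 / 40392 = 105878.91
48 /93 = 16 /31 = 0.52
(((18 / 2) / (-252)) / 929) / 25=-1 / 650300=-0.00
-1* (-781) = 781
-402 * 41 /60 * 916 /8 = -629063 /20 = -31453.15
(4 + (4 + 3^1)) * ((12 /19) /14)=66 /133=0.50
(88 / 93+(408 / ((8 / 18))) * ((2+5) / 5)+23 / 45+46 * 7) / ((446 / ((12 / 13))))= 4488154 / 1348035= 3.33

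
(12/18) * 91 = 182/3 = 60.67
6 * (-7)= -42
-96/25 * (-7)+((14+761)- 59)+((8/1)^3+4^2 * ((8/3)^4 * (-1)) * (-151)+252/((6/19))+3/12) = 1006223953/8100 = 124225.18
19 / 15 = 1.27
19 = 19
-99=-99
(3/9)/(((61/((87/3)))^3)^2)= 0.00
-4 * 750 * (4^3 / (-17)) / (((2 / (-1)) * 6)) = -16000 / 17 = -941.18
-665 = -665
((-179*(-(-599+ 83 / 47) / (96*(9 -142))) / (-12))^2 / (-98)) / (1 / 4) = -128805621025 / 6482073765888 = -0.02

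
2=2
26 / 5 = 5.20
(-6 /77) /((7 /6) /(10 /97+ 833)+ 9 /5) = -14545980 /336273553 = -0.04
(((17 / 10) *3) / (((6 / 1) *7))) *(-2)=-17 / 70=-0.24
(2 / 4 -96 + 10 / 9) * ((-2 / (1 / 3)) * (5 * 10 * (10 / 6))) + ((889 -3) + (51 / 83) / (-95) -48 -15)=3407557486 / 70965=48017.44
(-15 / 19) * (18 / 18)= -15 / 19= -0.79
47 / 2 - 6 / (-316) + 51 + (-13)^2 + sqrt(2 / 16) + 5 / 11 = sqrt(2) / 4 + 212013 / 869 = 244.33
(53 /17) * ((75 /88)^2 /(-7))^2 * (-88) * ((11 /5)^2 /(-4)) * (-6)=-201234375 /9382912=-21.45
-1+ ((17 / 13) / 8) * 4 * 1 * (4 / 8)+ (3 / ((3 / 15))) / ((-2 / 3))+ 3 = -1049 / 52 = -20.17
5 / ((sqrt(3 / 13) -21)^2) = 845 / (273 -sqrt(39))^2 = 0.01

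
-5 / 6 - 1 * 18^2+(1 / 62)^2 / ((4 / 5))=-14983897 / 46128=-324.83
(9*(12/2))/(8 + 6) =27/7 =3.86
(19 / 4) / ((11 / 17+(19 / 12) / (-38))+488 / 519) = 335274 / 109099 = 3.07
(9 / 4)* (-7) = -63 / 4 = -15.75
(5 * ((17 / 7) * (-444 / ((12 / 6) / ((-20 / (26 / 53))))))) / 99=3333700 / 3003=1110.12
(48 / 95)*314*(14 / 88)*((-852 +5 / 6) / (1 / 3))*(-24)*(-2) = -3232853568 / 1045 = -3093639.78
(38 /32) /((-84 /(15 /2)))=-0.11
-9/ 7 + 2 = 5/ 7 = 0.71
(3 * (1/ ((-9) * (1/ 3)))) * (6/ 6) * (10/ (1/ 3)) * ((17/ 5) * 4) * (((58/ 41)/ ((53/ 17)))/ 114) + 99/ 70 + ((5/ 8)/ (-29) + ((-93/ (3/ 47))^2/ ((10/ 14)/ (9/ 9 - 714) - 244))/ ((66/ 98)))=-174052346618764737709/ 13472943101836680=-12918.66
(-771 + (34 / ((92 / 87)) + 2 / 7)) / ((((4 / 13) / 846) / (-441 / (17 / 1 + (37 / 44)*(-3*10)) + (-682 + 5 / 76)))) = 11303370466322805 / 8858864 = 1275939044.37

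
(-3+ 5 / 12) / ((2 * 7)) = -31 / 168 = -0.18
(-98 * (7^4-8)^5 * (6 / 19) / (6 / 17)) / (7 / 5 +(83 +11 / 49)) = -32029825639319477926810 / 393927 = -81309038576486196.50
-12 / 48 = -1 / 4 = -0.25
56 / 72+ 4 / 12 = 1.11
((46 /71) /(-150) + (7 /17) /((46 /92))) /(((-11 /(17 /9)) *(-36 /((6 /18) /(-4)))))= -0.00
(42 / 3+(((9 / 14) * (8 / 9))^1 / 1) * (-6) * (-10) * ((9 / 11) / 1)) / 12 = 1619 / 462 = 3.50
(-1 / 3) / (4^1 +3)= -1 / 21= -0.05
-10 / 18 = -0.56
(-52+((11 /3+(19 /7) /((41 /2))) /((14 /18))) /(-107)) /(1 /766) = -8569922974 /214963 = -39866.97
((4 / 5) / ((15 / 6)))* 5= 8 / 5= 1.60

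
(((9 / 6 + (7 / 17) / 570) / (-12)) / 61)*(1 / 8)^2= -7271 / 226978560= -0.00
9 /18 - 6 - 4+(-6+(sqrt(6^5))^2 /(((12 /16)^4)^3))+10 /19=20399850253 /83106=245467.84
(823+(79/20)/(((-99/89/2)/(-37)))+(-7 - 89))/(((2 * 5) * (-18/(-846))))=46054219/9900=4651.94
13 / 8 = 1.62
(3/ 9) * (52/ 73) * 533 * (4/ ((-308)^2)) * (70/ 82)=845/ 185493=0.00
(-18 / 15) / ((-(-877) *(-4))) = 3 / 8770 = 0.00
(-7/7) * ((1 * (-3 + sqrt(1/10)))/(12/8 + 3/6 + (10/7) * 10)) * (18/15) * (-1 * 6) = -126/95 + 21 * sqrt(10)/475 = -1.19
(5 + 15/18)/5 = 7/6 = 1.17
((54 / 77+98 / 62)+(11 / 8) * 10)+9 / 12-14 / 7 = 70569 / 4774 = 14.78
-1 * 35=-35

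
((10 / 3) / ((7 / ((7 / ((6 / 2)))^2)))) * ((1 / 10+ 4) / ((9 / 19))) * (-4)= -21812 / 243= -89.76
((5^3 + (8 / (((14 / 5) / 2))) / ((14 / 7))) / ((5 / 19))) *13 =44213 / 7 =6316.14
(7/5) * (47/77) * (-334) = -285.42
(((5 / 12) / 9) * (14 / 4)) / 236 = 35 / 50976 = 0.00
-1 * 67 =-67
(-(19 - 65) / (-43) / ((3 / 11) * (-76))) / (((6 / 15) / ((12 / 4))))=1265 / 3268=0.39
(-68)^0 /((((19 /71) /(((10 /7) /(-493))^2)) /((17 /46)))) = 3550 /306141661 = 0.00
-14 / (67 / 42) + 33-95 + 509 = 29361 / 67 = 438.22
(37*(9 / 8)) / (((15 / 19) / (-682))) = -35958.45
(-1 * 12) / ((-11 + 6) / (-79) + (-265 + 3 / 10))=9480 / 209063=0.05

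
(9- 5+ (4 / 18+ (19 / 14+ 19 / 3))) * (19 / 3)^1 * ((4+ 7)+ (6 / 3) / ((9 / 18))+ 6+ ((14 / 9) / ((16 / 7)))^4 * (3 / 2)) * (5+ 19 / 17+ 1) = 188314432182745 / 16446799872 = 11449.91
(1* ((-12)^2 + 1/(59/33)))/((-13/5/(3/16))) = -127935/12272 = -10.42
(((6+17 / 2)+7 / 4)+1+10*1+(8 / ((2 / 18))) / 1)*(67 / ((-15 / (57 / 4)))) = -505381 / 80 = -6317.26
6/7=0.86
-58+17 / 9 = -505 / 9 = -56.11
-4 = -4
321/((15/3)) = 321/5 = 64.20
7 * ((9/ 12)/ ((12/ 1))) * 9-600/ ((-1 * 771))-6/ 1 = -5281/ 4112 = -1.28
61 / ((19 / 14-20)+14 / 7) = -854 / 233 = -3.67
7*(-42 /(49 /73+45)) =-10731 /1667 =-6.44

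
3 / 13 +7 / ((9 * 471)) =12808 / 55107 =0.23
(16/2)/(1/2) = 16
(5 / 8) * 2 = 5 / 4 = 1.25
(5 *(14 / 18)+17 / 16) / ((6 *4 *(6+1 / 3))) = 713 / 21888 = 0.03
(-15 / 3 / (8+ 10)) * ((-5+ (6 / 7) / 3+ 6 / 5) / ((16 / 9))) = 0.55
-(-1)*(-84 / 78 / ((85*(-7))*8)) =0.00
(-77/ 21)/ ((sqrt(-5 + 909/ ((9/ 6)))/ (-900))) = 3300*sqrt(601)/ 601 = 134.61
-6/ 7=-0.86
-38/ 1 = -38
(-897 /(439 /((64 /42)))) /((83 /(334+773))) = -10591776 /255059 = -41.53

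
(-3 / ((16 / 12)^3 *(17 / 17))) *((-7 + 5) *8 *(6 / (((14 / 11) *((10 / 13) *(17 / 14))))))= 34749 / 340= 102.20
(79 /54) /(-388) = -79 /20952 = -0.00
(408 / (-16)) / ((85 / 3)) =-9 / 10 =-0.90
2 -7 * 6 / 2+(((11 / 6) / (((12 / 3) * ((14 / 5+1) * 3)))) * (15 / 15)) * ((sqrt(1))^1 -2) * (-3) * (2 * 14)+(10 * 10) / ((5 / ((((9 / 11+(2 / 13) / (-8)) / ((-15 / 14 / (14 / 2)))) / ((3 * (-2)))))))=86885 / 48906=1.78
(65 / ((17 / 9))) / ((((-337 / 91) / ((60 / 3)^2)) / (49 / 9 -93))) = 1864408000 / 5729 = 325433.41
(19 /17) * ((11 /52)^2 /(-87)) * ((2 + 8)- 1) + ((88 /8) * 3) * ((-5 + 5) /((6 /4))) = -6897 /1333072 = -0.01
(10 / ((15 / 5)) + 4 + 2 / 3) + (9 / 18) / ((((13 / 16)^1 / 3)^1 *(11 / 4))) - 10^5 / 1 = -14298760 / 143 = -99991.33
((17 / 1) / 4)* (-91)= -1547 / 4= -386.75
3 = 3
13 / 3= 4.33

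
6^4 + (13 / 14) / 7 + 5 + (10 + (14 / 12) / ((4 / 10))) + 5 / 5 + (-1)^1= 772661 / 588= 1314.05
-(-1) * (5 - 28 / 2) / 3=-3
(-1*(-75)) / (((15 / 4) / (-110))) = -2200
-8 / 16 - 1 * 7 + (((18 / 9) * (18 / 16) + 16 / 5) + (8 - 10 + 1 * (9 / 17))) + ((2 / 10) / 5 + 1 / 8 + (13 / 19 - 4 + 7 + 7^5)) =1085753429 / 64600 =16807.33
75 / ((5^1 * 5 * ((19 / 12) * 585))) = 4 / 1235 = 0.00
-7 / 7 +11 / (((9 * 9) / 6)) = -5 / 27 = -0.19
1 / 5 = 0.20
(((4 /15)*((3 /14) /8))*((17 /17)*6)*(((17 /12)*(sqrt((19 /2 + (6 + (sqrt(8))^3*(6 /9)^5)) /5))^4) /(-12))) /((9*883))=-1000335097 /157672167408000 - 8432*sqrt(2) /5069192625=-0.00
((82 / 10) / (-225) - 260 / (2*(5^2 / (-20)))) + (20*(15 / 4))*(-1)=32584 / 1125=28.96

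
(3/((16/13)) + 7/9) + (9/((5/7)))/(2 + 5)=3611/720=5.02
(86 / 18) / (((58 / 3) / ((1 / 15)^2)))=43 / 39150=0.00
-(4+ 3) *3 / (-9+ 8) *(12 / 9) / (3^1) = 28 / 3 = 9.33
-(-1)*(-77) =-77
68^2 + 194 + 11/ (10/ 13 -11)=640651/ 133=4816.92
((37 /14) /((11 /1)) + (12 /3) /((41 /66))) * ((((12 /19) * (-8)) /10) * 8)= -8097216 /299915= -27.00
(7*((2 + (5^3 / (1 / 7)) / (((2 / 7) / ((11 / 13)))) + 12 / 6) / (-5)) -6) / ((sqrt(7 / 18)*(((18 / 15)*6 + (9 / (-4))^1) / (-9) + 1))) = -315422*sqrt(14) / 91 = -12969.24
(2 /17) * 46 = 5.41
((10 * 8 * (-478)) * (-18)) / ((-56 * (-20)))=4302 / 7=614.57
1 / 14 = 0.07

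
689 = 689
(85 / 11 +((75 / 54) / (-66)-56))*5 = -286865 / 1188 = -241.47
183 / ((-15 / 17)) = -1037 / 5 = -207.40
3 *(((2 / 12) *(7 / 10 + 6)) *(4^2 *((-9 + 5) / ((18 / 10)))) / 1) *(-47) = 50384 / 9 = 5598.22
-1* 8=-8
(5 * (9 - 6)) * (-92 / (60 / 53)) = -1219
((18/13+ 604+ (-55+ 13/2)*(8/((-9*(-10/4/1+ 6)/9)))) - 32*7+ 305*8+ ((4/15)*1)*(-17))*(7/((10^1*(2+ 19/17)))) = 33968737/51675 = 657.35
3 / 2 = 1.50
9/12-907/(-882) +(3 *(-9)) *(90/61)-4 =-4525579/107604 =-42.06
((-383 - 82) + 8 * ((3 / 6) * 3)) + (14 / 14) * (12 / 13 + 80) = -4837 / 13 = -372.08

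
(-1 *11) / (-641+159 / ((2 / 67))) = -22 / 9371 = -0.00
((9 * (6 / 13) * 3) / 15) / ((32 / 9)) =243 / 1040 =0.23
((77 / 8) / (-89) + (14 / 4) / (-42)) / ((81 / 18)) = -409 / 9612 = -0.04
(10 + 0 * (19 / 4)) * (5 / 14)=25 / 7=3.57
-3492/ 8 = -873/ 2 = -436.50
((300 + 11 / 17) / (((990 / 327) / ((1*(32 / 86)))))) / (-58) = -0.64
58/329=0.18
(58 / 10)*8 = 232 / 5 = 46.40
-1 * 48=-48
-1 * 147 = -147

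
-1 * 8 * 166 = -1328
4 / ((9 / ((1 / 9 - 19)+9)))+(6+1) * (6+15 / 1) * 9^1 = 106807 / 81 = 1318.60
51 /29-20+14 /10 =-16.84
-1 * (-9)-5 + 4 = 8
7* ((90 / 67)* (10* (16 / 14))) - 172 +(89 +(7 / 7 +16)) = 2778 / 67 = 41.46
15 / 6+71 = 73.50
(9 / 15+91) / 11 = 458 / 55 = 8.33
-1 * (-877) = 877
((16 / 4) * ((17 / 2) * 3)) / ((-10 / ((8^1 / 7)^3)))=-26112 / 1715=-15.23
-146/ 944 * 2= -73/ 236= -0.31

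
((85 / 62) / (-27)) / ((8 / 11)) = -935 / 13392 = -0.07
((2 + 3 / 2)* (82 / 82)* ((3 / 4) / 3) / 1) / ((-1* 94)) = -7 / 752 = -0.01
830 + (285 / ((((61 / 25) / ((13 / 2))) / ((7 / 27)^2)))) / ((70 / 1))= 49255585 / 59292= 830.73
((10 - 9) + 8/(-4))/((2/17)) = -17/2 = -8.50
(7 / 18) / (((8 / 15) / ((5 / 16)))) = 175 / 768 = 0.23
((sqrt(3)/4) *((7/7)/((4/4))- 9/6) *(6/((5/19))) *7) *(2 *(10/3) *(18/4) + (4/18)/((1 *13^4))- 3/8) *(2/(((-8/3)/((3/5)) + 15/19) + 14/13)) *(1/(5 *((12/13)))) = 13995129953 *sqrt(3)/140878400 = 172.07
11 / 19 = 0.58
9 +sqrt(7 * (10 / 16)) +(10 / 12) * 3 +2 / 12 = sqrt(70) / 4 +35 / 3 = 13.76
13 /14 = 0.93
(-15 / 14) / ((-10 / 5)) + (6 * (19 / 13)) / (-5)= -2217 / 1820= -1.22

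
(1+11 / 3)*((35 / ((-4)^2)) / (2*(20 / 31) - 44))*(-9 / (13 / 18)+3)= 311395 / 137696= 2.26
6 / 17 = 0.35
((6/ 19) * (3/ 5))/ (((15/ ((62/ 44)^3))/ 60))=268119/ 126445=2.12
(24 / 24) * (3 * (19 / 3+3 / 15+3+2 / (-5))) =137 / 5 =27.40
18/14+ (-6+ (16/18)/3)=-835/189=-4.42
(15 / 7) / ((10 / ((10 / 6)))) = 5 / 14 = 0.36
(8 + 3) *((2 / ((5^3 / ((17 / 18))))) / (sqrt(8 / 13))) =187 *sqrt(26) / 4500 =0.21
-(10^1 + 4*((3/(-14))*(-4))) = -94/7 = -13.43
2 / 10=1 / 5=0.20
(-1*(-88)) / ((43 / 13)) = 1144 / 43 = 26.60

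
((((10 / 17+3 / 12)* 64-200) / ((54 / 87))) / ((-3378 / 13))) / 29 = 8086 / 258417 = 0.03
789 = 789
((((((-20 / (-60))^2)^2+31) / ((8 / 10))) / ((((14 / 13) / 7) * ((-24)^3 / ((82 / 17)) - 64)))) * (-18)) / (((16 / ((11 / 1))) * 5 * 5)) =920491 / 21623040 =0.04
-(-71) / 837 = 71 / 837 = 0.08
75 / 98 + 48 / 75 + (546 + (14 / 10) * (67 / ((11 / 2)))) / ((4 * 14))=308843 / 26950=11.46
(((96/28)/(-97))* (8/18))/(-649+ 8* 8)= 32/1191645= 0.00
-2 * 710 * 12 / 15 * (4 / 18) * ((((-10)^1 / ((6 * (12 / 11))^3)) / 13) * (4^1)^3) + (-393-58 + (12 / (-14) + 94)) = -187198685 / 597051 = -313.54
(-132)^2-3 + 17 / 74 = 1289171 / 74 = 17421.23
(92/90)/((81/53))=2438/3645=0.67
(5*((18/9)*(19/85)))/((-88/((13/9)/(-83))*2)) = 247/1117512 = 0.00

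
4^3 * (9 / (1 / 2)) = 1152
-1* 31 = -31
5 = 5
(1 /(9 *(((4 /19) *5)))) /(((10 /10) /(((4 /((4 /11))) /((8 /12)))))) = 1.74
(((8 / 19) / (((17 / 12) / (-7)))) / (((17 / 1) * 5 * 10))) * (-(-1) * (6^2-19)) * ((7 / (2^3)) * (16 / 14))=-336 / 8075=-0.04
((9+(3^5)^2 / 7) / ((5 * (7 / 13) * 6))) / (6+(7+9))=64038 / 2695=23.76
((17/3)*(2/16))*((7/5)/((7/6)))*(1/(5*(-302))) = -17/30200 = -0.00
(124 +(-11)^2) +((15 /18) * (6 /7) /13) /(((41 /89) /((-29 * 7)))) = 117680 /533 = 220.79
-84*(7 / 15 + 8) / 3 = -237.07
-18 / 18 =-1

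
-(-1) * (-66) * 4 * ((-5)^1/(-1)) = -1320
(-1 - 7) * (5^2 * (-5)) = 1000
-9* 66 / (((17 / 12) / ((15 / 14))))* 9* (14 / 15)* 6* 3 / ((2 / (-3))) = 1732104 / 17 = 101888.47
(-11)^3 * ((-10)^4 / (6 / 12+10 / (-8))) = 17746666.67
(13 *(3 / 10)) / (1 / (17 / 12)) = 221 / 40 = 5.52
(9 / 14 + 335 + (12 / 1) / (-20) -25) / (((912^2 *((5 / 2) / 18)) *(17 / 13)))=0.00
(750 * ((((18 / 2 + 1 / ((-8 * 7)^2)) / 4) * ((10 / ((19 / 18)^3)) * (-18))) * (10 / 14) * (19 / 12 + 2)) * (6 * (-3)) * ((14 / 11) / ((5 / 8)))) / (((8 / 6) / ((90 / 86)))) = 140624270859375 / 7394002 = 19018695.27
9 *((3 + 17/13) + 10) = 1674/13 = 128.77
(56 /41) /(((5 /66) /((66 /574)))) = 17424 /8405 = 2.07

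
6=6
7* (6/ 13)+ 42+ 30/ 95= 11250/ 247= 45.55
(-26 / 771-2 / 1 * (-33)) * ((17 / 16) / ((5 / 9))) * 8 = 259386 / 257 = 1009.28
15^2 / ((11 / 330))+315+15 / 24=56525 / 8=7065.62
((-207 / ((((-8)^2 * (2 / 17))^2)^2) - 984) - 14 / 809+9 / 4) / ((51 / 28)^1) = -1492531463474513 / 2768844619776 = -539.04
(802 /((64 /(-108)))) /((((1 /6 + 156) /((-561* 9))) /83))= 13611715227 /3748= 3631727.65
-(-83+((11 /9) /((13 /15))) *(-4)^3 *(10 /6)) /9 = 27311 /1053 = 25.94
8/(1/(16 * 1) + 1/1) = 128/17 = 7.53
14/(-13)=-14/13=-1.08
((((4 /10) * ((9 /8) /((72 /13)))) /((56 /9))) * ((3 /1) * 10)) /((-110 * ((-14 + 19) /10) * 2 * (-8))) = 0.00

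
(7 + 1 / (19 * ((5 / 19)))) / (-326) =-18 / 815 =-0.02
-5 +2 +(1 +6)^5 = 16804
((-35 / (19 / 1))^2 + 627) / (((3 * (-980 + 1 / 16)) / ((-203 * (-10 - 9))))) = -827.07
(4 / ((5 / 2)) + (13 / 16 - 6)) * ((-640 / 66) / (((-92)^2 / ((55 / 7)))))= 205 / 6348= 0.03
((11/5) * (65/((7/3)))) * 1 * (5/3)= 715/7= 102.14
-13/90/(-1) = 13/90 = 0.14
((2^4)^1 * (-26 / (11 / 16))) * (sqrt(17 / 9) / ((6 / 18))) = -6656 * sqrt(17) / 11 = -2494.85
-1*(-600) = 600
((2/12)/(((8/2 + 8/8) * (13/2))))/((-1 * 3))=-1/585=-0.00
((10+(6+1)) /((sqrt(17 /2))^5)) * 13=1.05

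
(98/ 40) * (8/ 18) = 49/ 45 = 1.09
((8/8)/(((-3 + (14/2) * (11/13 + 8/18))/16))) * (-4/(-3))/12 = 104/353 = 0.29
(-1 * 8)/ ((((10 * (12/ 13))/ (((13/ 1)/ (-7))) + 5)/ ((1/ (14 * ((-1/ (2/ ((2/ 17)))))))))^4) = -68130645548641/ 3001250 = -22700756.53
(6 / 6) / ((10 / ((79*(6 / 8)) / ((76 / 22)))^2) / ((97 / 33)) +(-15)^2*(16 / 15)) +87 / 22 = 208794286131 / 52742985680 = 3.96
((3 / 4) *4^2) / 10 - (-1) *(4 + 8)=66 / 5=13.20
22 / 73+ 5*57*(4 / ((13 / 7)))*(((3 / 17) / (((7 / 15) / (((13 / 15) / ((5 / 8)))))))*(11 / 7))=4396634 / 8687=506.12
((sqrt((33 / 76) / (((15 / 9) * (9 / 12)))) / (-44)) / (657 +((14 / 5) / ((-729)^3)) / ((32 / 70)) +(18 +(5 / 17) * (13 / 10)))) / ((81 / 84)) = -13660159464 * sqrt(3135) / 37186687358760775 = -0.00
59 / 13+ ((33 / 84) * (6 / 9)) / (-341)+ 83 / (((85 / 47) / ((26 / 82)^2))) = 22133069519 / 2418471510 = 9.15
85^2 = 7225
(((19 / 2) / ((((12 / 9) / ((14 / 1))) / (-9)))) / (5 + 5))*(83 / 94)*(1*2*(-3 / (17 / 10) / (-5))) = -894159 / 15980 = -55.95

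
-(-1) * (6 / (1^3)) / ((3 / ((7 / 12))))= 7 / 6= 1.17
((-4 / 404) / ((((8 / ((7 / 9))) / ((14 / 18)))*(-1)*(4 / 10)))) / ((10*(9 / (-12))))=-49 / 196344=-0.00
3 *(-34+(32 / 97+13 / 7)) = -64803 / 679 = -95.44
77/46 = 1.67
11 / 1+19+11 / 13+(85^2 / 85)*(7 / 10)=2349 / 26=90.35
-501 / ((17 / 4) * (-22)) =1002 / 187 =5.36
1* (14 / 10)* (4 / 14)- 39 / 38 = -119 / 190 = -0.63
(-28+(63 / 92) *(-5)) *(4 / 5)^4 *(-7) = 1295168 / 14375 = 90.10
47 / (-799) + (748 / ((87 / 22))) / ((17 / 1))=16369 / 1479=11.07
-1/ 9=-0.11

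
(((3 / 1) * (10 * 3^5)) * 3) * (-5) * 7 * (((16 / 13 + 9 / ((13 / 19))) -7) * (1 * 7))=-514382400 / 13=-39567876.92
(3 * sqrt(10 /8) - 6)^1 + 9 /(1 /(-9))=-87 + 3 * sqrt(5) /2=-83.65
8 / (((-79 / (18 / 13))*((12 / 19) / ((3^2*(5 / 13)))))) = -10260 / 13351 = -0.77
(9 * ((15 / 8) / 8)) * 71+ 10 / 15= 28883 / 192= 150.43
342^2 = 116964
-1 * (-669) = 669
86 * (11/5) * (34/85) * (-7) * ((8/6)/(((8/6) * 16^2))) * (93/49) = -43989/11200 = -3.93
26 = 26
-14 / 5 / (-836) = 7 / 2090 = 0.00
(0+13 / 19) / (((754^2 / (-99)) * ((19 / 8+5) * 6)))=-33 / 12255893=-0.00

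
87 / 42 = 29 / 14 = 2.07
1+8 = 9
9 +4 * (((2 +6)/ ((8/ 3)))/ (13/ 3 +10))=9.84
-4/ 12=-1/ 3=-0.33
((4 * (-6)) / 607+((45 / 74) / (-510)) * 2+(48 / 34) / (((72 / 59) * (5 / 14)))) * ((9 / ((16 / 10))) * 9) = 988795971 / 6108848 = 161.86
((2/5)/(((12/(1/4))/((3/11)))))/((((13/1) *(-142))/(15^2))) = -45/162448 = -0.00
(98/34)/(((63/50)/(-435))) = -50750/51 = -995.10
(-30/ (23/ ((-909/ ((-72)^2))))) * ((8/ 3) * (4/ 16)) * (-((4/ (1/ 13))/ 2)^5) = -375005930/ 207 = -1811622.85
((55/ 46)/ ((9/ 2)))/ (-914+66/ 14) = -77/ 263511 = -0.00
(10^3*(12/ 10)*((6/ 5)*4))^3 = 191102976000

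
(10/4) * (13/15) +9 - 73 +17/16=-2917/48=-60.77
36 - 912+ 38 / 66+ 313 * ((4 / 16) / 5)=-567451 / 660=-859.77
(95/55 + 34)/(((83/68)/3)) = 87.81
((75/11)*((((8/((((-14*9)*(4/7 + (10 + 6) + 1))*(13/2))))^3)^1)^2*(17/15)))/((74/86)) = 958136320/3615265929230194821830821287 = 0.00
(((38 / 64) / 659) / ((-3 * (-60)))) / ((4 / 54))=57 / 843520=0.00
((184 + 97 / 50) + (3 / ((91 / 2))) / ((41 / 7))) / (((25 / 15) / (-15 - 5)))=-29733606 / 13325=-2231.42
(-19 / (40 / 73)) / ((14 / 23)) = -31901 / 560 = -56.97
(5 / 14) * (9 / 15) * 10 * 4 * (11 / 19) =660 / 133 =4.96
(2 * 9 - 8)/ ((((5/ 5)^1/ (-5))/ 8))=-400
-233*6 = -1398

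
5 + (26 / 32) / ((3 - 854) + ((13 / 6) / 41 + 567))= 2792441 / 558808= 5.00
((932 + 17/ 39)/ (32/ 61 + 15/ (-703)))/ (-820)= -44555437/ 19718868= -2.26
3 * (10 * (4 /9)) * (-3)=-40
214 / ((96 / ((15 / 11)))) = 535 / 176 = 3.04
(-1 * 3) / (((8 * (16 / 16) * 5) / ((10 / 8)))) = -3 / 32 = -0.09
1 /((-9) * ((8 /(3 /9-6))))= 17 /216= 0.08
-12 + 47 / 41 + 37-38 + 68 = 2302 / 41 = 56.15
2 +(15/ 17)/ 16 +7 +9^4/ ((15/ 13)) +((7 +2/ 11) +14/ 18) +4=5707.21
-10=-10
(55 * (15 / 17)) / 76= 825 / 1292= 0.64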